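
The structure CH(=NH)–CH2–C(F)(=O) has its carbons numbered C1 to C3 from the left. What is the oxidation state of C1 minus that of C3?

-2

C1: 1C, 1H, 2N → 0 − 1 + 2 = +1
C3: 1C, 2O, 1F → 0 + 2 + 1 = +3
Difference: +1 − (+3) = -2.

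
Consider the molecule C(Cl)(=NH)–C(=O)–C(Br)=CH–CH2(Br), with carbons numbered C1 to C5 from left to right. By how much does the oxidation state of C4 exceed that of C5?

0

C4: 3C, 1H → 0 − 1 = -1
C5: 1C, 2H, 1Br → 0 − 2 + 1 = -1
Difference: -1 − (-1) = 0.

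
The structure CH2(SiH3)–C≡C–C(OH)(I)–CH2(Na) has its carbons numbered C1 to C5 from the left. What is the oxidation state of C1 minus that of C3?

-3

C1: 1C, 2H, 1Si → 0 − 2 − 1 = -3
C3: 4C → 0 = 0
Difference: -3 − (0) = -3.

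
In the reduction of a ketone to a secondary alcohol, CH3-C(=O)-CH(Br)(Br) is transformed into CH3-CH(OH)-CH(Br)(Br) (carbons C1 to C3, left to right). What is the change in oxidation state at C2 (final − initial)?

Before: C2 has 2 bonds to C, 2 bonds to O → oxidation state +2.
After: C2 has 2 bonds to C, 1 bond to H, 1 bond to O → oxidation state 0.
Δ = 0 − (+2) = -2, so this is a reduction at C2.

-2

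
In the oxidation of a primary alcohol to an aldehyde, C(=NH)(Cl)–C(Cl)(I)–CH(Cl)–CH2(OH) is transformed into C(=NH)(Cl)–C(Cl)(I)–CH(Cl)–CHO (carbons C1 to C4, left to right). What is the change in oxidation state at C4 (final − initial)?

+2

Before: C4 has 1 bond to C, 2 bonds to H, 1 bond to O → oxidation state -1.
After: C4 has 1 bond to C, 1 bond to H, 2 bonds to O → oxidation state +1.
Δ = +1 − (-1) = +2, so this is an oxidation at C4.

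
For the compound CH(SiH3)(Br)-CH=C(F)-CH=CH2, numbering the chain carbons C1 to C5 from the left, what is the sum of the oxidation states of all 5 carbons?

Bonds to more-electronegative neighbours contribute +1 each, bonds to H or metals contribute −1 each, and C–C bonds contribute 0. Tallying each carbon:
C1: 1C, 1H, 1Br, 1Si → 0 − 1 + 1 − 1 = -1
C2: 3C, 1H → 0 − 1 = -1
C3: 3C, 1F → 0 + 1 = +1
C4: 3C, 1H → 0 − 1 = -1
C5: 2C, 2H → 0 − 2 = -2
Sum = -1 − 1 + 1 − 1 − 2 = -4.

-4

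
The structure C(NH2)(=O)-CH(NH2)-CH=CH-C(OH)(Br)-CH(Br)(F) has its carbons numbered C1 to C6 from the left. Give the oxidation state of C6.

Each bond to a more electronegative atom (O, N, halogen) counts +1, each bond to a less electronegative atom (H, metal, B, Si) counts −1, and each C–C bond counts 0.
C6 has one bond to C (0), one bond to Br (+1), one bond to F (+1), one bond to H (-1).
Oxidation state = 0 + 1 + 1 − 1 = +1.

+1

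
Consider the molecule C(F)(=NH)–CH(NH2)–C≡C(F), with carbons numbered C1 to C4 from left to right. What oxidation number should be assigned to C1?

Each bond to a more electronegative atom (O, N, halogen) counts +1, each bond to a less electronegative atom (H, metal, B, Si) counts −1, and each C–C bond counts 0.
C1 has one bond to C (0), one bond to F (+1), a double bond to N (2×+1 = +2).
Oxidation state = 0 + 1 + 2 = +3.

+3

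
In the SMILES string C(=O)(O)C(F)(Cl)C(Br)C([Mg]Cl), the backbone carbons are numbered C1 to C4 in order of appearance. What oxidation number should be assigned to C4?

-3

Each bond to a more electronegative atom (O, N, halogen) counts +1, each bond to a less electronegative atom (H, metal, B, Si) counts −1, and each C–C bond counts 0.
C4 has one bond to C (0), one bond to H (-1), one bond to H (-1), one bond to Mg (-1).
Oxidation state = 0 − 1 − 1 − 1 = -3.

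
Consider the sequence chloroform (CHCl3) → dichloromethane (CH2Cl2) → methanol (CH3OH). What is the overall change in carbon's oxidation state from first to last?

Carbon oxidation states along the series — chloroform: +2, dichloromethane: 0, methanol: -2.
Net change = -2 − (+2) = -4.

-4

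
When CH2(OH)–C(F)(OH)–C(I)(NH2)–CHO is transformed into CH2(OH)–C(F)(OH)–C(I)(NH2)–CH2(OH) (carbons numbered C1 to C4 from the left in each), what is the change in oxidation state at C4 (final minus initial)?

-2

Before: C4 has 1 bond to C, 1 bond to H, 2 bonds to O → oxidation state +1.
After: C4 has 1 bond to C, 2 bonds to H, 1 bond to O → oxidation state -1.
Δ = -1 − (+1) = -2, so this is a reduction at C4.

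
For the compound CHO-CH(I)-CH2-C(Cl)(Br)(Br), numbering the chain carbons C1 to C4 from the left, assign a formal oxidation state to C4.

Each bond to a more electronegative atom (O, N, halogen) counts +1, each bond to a less electronegative atom (H, metal, B, Si) counts −1, and each C–C bond counts 0.
C4 has one bond to C (0), one bond to Cl (+1), one bond to Br (+1), one bond to Br (+1).
Oxidation state = 0 + 1 + 1 + 1 = +3.

+3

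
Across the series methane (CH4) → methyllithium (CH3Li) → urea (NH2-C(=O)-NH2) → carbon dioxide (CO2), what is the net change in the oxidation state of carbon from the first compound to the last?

+8

Carbon oxidation states along the series — methane: -4, methyllithium: -4, urea: +4, carbon dioxide: +4.
Net change = +4 − (-4) = +8.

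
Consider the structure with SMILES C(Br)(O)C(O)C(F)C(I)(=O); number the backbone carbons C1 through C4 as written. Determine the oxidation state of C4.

Bonds to more-electronegative neighbours contribute +1 each, bonds to H or metals contribute −1 each, and C–C bonds contribute 0.
C4 has one bond to C (0), one bond to I (+1), a double bond to O (2×+1 = +2).
Oxidation state = 0 + 1 + 2 = +3.

+3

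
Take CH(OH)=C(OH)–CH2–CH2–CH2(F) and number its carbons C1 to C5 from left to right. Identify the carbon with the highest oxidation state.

C2

Tallying each carbon's bonds:
C1: 2C, 1H, 1O → 0 − 1 + 1 = 0
C2: 3C, 1O → 0 + 1 = +1
C3: 2C, 2H → 0 − 2 = -2
C4: 2C, 2H → 0 − 2 = -2
C5: 1C, 2H, 1F → 0 − 2 + 1 = -1
The most oxidised carbon is C2 at +1.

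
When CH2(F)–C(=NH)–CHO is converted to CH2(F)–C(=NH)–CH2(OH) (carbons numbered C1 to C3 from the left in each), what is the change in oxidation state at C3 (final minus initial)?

-2

Before: C3 has 1 bond to C, 1 bond to H, 2 bonds to O → oxidation state +1.
After: C3 has 1 bond to C, 2 bonds to H, 1 bond to O → oxidation state -1.
Δ = -1 − (+1) = -2, so this is a reduction at C3.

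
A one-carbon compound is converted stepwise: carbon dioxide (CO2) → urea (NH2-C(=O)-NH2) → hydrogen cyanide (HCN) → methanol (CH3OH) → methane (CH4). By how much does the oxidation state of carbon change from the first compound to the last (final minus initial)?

-8

Carbon oxidation states along the series — carbon dioxide: +4, urea: +4, hydrogen cyanide: +2, methanol: -2, methane: -4.
Net change = -4 − (+4) = -8.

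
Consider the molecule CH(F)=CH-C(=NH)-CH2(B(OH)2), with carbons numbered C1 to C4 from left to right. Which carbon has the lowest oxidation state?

C4

Tallying each carbon's bonds:
C1: 2C, 1H, 1F → 0 − 1 + 1 = 0
C2: 3C, 1H → 0 − 1 = -1
C3: 2C, 2N → 0 + 2 = +2
C4: 1C, 2H, 1B → 0 − 2 − 1 = -3
The most reduced carbon is C4 at -3.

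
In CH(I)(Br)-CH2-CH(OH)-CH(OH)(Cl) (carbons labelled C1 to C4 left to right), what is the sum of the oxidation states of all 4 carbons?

0

Bonds to more-electronegative neighbours contribute +1 each, bonds to H or metals contribute −1 each, and C–C bonds contribute 0. Tallying each carbon:
C1: 1C, 1H, 1Br, 1I → 0 − 1 + 1 + 1 = +1
C2: 2C, 2H → 0 − 2 = -2
C3: 2C, 1H, 1O → 0 − 1 + 1 = 0
C4: 1C, 1H, 1O, 1Cl → 0 − 1 + 1 + 1 = +1
Sum = +1 − 2 + 0 + 1 = 0.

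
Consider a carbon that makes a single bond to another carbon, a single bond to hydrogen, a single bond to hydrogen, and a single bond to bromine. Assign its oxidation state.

-1

The carbon has one bond to C (0), one bond to H (-1), one bond to H (-1), one bond to Br (+1).
Oxidation state = 0 − 1 − 1 + 1 = -1.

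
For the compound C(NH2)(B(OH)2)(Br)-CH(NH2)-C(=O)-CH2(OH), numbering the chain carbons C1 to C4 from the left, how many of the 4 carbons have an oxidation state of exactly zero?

Assign +1 per bond to O/N/halogen, −1 per bond to H or an electropositive element, and 0 per bond to carbon. Tallying each carbon:
C1: 1C, 1N, 1Br, 1B → 0 + 1 + 1 − 1 = +1
C2: 2C, 1H, 1N → 0 − 1 + 1 = 0
C3: 2C, 2O → 0 + 2 = +2
C4: 1C, 2H, 1O → 0 − 2 + 1 = -1
1 carbon (C2) meets the condition.

1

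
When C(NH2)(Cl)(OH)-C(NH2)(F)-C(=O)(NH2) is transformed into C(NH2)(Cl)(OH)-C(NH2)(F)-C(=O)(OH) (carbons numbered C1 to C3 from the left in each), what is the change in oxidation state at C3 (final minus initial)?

0

Before: C3 has 1 bond to C, 2 bonds to O, 1 bond to N → oxidation state +3.
After: C3 has 1 bond to C, 3 bonds to O → oxidation state +3.
Δ = +3 − (+3) = 0, so no net redox change at C3.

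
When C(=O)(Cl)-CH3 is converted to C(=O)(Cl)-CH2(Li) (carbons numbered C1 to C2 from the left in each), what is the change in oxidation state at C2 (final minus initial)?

0

Before: C2 has 1 bond to C, 3 bonds to H → oxidation state -3.
After: C2 has 1 bond to C, 2 bonds to H, 1 bond to Li → oxidation state -3.
Δ = -3 − (-3) = 0, so no net redox change at C2.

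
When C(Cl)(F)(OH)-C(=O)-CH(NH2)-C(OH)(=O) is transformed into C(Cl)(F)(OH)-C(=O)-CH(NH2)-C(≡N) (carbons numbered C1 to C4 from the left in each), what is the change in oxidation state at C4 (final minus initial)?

Before: C4 has 1 bond to C, 3 bonds to O → oxidation state +3.
After: C4 has 1 bond to C, 3 bonds to N → oxidation state +3.
Δ = +3 − (+3) = 0, so no net redox change at C4.

0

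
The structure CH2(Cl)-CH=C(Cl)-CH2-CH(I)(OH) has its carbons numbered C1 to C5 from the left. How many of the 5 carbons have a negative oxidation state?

3

Tallying each carbon's bonds:
C1: 1C, 2H, 1Cl → 0 − 2 + 1 = -1
C2: 3C, 1H → 0 − 1 = -1
C3: 3C, 1Cl → 0 + 1 = +1
C4: 2C, 2H → 0 − 2 = -2
C5: 1C, 1H, 1O, 1I → 0 − 1 + 1 + 1 = +1
3 carbons (C1, C2, C4) meet the condition.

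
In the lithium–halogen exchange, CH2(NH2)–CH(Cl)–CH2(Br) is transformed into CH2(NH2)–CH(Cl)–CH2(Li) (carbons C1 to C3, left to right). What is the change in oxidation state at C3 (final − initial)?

-2

Before: C3 has 1 bond to C, 2 bonds to H, 1 bond to Br → oxidation state -1.
After: C3 has 1 bond to C, 2 bonds to H, 1 bond to Li → oxidation state -3.
Δ = -3 − (-1) = -2, so this is a reduction at C3.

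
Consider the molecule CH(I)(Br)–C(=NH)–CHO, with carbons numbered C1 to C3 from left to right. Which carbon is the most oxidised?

C2

Assign +1 per bond to O/N/halogen, −1 per bond to H or an electropositive element, and 0 per bond to carbon. Tallying each carbon:
C1: 1C, 1H, 1Br, 1I → 0 − 1 + 1 + 1 = +1
C2: 2C, 2N → 0 + 2 = +2
C3: 1C, 1H, 2O → 0 − 1 + 2 = +1
The most oxidised carbon is C2 at +2.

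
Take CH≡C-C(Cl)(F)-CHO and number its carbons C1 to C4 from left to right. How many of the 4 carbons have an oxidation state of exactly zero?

1

Count +1 for every bond to an atom more electronegative than carbon and −1 for every bond to one less electronegative; C–C bonds are 0. Tallying each carbon:
C1: 3C, 1H → 0 − 1 = -1
C2: 4C → 0 = 0
C3: 2C, 1F, 1Cl → 0 + 1 + 1 = +2
C4: 1C, 1H, 2O → 0 − 1 + 2 = +1
1 carbon (C2) meets the condition.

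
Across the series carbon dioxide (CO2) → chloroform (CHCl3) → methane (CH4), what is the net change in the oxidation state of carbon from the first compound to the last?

-8

Carbon oxidation states along the series — carbon dioxide: +4, chloroform: +2, methane: -4.
Net change = -4 − (+4) = -8.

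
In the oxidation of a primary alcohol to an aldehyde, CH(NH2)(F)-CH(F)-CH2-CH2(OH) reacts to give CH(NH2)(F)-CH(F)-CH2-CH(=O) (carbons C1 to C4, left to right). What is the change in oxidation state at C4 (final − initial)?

Before: C4 has 1 bond to C, 2 bonds to H, 1 bond to O → oxidation state -1.
After: C4 has 1 bond to C, 1 bond to H, 2 bonds to O → oxidation state +1.
Δ = +1 − (-1) = +2, so this is an oxidation at C4.

+2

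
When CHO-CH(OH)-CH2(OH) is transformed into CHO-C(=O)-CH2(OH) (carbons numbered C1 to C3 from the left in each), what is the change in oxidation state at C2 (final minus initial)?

Before: C2 has 2 bonds to C, 1 bond to H, 1 bond to O → oxidation state 0.
After: C2 has 2 bonds to C, 2 bonds to O → oxidation state +2.
Δ = +2 − (0) = +2, so this is an oxidation at C2.

+2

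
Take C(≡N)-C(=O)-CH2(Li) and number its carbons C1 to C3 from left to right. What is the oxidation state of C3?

-3

C3 has one bond to C (0), one bond to H (-1), one bond to Li (-1), one bond to H (-1).
Oxidation state = 0 − 1 − 1 − 1 = -3.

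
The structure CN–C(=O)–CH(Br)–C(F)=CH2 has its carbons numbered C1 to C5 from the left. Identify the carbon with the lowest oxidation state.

C5

Assign +1 per bond to O/N/halogen, −1 per bond to H or an electropositive element, and 0 per bond to carbon. Tallying each carbon:
C1: 1C, 3N → 0 + 3 = +3
C2: 2C, 2O → 0 + 2 = +2
C3: 2C, 1H, 1Br → 0 − 1 + 1 = 0
C4: 3C, 1F → 0 + 1 = +1
C5: 2C, 2H → 0 − 2 = -2
The most reduced carbon is C5 at -2.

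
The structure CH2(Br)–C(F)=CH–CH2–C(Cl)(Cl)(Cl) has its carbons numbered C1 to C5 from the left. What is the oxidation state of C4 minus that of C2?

-3

C4: 2C, 2H → 0 − 2 = -2
C2: 3C, 1F → 0 + 1 = +1
Difference: -2 − (+1) = -3.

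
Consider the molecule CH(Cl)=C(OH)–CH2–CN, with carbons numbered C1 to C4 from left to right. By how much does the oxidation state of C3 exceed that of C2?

-3

C3: 2C, 2H → 0 − 2 = -2
C2: 3C, 1O → 0 + 1 = +1
Difference: -2 − (+1) = -3.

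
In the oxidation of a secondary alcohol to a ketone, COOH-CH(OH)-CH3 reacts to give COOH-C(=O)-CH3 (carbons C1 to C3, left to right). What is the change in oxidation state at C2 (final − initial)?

+2

Before: C2 has 2 bonds to C, 1 bond to H, 1 bond to O → oxidation state 0.
After: C2 has 2 bonds to C, 2 bonds to O → oxidation state +2.
Δ = +2 − (0) = +2, so this is an oxidation at C2.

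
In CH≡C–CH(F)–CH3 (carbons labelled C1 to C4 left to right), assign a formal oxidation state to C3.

C3 has one bond to C (0), one bond to C (0), one bond to F (+1), one bond to H (-1).
Oxidation state = 0 + 0 + 1 − 1 = 0.

0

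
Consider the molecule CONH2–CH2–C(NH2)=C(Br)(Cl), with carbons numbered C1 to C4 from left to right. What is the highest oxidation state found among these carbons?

Tallying each carbon's bonds:
C1: 1C, 2O, 1N → 0 + 2 + 1 = +3
C2: 2C, 2H → 0 − 2 = -2
C3: 3C, 1N → 0 + 1 = +1
C4: 2C, 1Cl, 1Br → 0 + 1 + 1 = +2
The highest value is +3.

+3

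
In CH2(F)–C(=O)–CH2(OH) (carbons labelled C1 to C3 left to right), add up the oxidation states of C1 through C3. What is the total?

0

Tallying each carbon's bonds:
C1: 1C, 2H, 1F → 0 − 2 + 1 = -1
C2: 2C, 2O → 0 + 2 = +2
C3: 1C, 2H, 1O → 0 − 2 + 1 = -1
Sum = -1 + 2 − 1 = 0.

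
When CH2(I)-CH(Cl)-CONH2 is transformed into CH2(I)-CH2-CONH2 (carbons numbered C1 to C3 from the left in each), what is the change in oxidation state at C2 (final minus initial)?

-2

Before: C2 has 2 bonds to C, 1 bond to H, 1 bond to Cl → oxidation state 0.
After: C2 has 2 bonds to C, 2 bonds to H → oxidation state -2.
Δ = -2 − (0) = -2, so this is a reduction at C2.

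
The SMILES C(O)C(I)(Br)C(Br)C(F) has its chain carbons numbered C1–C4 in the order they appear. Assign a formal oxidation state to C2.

C2 has one bond to C (0), one bond to C (0), one bond to I (+1), one bond to Br (+1).
Oxidation state = 0 + 0 + 1 + 1 = +2.

+2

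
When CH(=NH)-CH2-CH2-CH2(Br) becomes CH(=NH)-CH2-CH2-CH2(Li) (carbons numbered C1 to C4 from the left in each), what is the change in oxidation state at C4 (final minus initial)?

-2

Before: C4 has 1 bond to C, 2 bonds to H, 1 bond to Br → oxidation state -1.
After: C4 has 1 bond to C, 2 bonds to H, 1 bond to Li → oxidation state -3.
Δ = -3 − (-1) = -2, so this is a reduction at C4.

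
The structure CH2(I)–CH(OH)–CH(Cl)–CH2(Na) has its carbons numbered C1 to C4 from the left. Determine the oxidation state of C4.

-3

C4 has one bond to C (0), one bond to H (-1), one bond to H (-1), one bond to Na (-1).
Oxidation state = 0 − 1 − 1 − 1 = -3.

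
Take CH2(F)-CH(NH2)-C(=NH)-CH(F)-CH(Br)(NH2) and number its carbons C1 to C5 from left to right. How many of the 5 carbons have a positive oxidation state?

2

Count +1 for every bond to an atom more electronegative than carbon and −1 for every bond to one less electronegative; C–C bonds are 0. Tallying each carbon:
C1: 1C, 2H, 1F → 0 − 2 + 1 = -1
C2: 2C, 1H, 1N → 0 − 1 + 1 = 0
C3: 2C, 2N → 0 + 2 = +2
C4: 2C, 1H, 1F → 0 − 1 + 1 = 0
C5: 1C, 1H, 1N, 1Br → 0 − 1 + 1 + 1 = +1
2 carbons (C3, C5) meet the condition.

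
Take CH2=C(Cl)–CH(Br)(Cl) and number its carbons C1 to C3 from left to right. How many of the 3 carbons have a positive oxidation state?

Count +1 for every bond to an atom more electronegative than carbon and −1 for every bond to one less electronegative; C–C bonds are 0. Tallying each carbon:
C1: 2C, 2H → 0 − 2 = -2
C2: 3C, 1Cl → 0 + 1 = +1
C3: 1C, 1H, 1Cl, 1Br → 0 − 1 + 1 + 1 = +1
2 carbons (C2, C3) meet the condition.

2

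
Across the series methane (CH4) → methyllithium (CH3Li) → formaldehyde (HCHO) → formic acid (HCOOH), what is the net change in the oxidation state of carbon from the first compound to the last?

+6

Carbon oxidation states along the series — methane: -4, methyllithium: -4, formaldehyde: 0, formic acid: +2.
Net change = +2 − (-4) = +6.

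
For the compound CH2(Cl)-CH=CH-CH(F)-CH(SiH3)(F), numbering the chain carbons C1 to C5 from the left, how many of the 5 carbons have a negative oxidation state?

4

Bonds to more-electronegative neighbours contribute +1 each, bonds to H or metals contribute −1 each, and C–C bonds contribute 0. Tallying each carbon:
C1: 1C, 2H, 1Cl → 0 − 2 + 1 = -1
C2: 3C, 1H → 0 − 1 = -1
C3: 3C, 1H → 0 − 1 = -1
C4: 2C, 1H, 1F → 0 − 1 + 1 = 0
C5: 1C, 1H, 1F, 1Si → 0 − 1 + 1 − 1 = -1
4 carbons (C1, C2, C3, C5) meet the condition.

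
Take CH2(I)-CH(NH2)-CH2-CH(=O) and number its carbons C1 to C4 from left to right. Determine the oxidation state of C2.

0

Assign +1 per bond to O/N/halogen, −1 per bond to H or an electropositive element, and 0 per bond to carbon.
C2 has one bond to C (0), one bond to C (0), one bond to N (+1), one bond to H (-1).
Oxidation state = 0 + 0 + 1 − 1 = 0.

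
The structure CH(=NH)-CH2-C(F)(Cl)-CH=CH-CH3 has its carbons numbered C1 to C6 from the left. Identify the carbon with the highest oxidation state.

Bonds to more-electronegative neighbours contribute +1 each, bonds to H or metals contribute −1 each, and C–C bonds contribute 0. Tallying each carbon:
C1: 1C, 1H, 2N → 0 − 1 + 2 = +1
C2: 2C, 2H → 0 − 2 = -2
C3: 2C, 1F, 1Cl → 0 + 1 + 1 = +2
C4: 3C, 1H → 0 − 1 = -1
C5: 3C, 1H → 0 − 1 = -1
C6: 1C, 3H → 0 − 3 = -3
The most oxidised carbon is C3 at +2.

C3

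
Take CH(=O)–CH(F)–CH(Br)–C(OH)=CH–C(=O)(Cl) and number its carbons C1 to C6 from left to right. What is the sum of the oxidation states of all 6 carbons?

Bonds to more-electronegative neighbours contribute +1 each, bonds to H or metals contribute −1 each, and C–C bonds contribute 0. Tallying each carbon:
C1: 1C, 1H, 2O → 0 − 1 + 2 = +1
C2: 2C, 1H, 1F → 0 − 1 + 1 = 0
C3: 2C, 1H, 1Br → 0 − 1 + 1 = 0
C4: 3C, 1O → 0 + 1 = +1
C5: 3C, 1H → 0 − 1 = -1
C6: 1C, 2O, 1Cl → 0 + 2 + 1 = +3
Sum = +1 + 0 + 0 + 1 − 1 + 3 = +4.

+4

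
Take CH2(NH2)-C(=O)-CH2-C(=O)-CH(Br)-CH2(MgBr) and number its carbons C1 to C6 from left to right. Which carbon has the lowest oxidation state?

C6

Bonds to more-electronegative neighbours contribute +1 each, bonds to H or metals contribute −1 each, and C–C bonds contribute 0. Tallying each carbon:
C1: 1C, 2H, 1N → 0 − 2 + 1 = -1
C2: 2C, 2O → 0 + 2 = +2
C3: 2C, 2H → 0 − 2 = -2
C4: 2C, 2O → 0 + 2 = +2
C5: 2C, 1H, 1Br → 0 − 1 + 1 = 0
C6: 1C, 2H, 1Mg → 0 − 2 − 1 = -3
The most reduced carbon is C6 at -3.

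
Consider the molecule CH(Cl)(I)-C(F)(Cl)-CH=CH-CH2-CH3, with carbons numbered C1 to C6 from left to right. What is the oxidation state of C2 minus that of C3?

+3

C2: 2C, 1F, 1Cl → 0 + 1 + 1 = +2
C3: 3C, 1H → 0 − 1 = -1
Difference: +2 − (-1) = +3.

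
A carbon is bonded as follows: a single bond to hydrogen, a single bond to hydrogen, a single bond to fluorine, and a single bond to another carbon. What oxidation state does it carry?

-1

The carbon has one bond to C (0), one bond to H (-1), one bond to H (-1), one bond to F (+1).
Oxidation state = 0 − 1 − 1 + 1 = -1.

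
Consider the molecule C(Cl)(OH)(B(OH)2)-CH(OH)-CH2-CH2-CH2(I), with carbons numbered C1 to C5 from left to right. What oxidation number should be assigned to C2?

0

Bonds to more-electronegative neighbours contribute +1 each, bonds to H or metals contribute −1 each, and C–C bonds contribute 0.
C2 has one bond to C (0), one bond to C (0), one bond to H (-1), one bond to O (+1).
Oxidation state = 0 + 0 − 1 + 1 = 0.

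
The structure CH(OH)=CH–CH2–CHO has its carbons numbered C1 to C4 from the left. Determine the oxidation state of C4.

C4 has one bond to C (0), a double bond to O (2×+1 = +2), one bond to H (-1).
Oxidation state = 0 + 2 − 1 = +1.

+1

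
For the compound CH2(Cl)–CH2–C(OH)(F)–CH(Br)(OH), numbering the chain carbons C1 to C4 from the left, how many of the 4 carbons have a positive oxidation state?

Tallying each carbon's bonds:
C1: 1C, 2H, 1Cl → 0 − 2 + 1 = -1
C2: 2C, 2H → 0 − 2 = -2
C3: 2C, 1O, 1F → 0 + 1 + 1 = +2
C4: 1C, 1H, 1O, 1Br → 0 − 1 + 1 + 1 = +1
2 carbons (C3, C4) meet the condition.

2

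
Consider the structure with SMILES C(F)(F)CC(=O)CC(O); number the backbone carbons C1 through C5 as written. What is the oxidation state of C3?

+2

Count +1 for every bond to an atom more electronegative than carbon and −1 for every bond to one less electronegative; C–C bonds are 0.
C3 has one bond to C (0), one bond to C (0), a double bond to O (2×+1 = +2).
Oxidation state = 0 + 0 + 2 = +2.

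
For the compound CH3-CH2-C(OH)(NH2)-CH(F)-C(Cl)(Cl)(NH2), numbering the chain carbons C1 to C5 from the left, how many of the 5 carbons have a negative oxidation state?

2

Tallying each carbon's bonds:
C1: 1C, 3H → 0 − 3 = -3
C2: 2C, 2H → 0 − 2 = -2
C3: 2C, 1O, 1N → 0 + 1 + 1 = +2
C4: 2C, 1H, 1F → 0 − 1 + 1 = 0
C5: 1C, 1N, 2Cl → 0 + 1 + 2 = +3
2 carbons (C1, C2) meet the condition.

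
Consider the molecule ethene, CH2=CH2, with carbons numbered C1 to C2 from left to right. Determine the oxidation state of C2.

-2

Bonds to more-electronegative neighbours contribute +1 each, bonds to H or metals contribute −1 each, and C–C bonds contribute 0.
C2 has one bond to H (-1), one bond to H (-1), a double bond to C (2×0 = 0).
Oxidation state = -1 − 1 + 0 = -2.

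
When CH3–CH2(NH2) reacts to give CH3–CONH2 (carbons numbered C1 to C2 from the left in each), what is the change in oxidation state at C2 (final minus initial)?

+4

Before: C2 has 1 bond to C, 2 bonds to H, 1 bond to N → oxidation state -1.
After: C2 has 1 bond to C, 2 bonds to O, 1 bond to N → oxidation state +3.
Δ = +3 − (-1) = +4, so this is an oxidation at C2.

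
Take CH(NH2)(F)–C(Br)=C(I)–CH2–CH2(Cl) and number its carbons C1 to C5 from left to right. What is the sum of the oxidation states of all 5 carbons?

Tallying each carbon's bonds:
C1: 1C, 1H, 1N, 1F → 0 − 1 + 1 + 1 = +1
C2: 3C, 1Br → 0 + 1 = +1
C3: 3C, 1I → 0 + 1 = +1
C4: 2C, 2H → 0 − 2 = -2
C5: 1C, 2H, 1Cl → 0 − 2 + 1 = -1
Sum = +1 + 1 + 1 − 2 − 1 = 0.

0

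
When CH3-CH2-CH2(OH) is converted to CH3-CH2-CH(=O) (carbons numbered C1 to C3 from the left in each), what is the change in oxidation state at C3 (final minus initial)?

+2

Before: C3 has 1 bond to C, 2 bonds to H, 1 bond to O → oxidation state -1.
After: C3 has 1 bond to C, 1 bond to H, 2 bonds to O → oxidation state +1.
Δ = +1 − (-1) = +2, so this is an oxidation at C3.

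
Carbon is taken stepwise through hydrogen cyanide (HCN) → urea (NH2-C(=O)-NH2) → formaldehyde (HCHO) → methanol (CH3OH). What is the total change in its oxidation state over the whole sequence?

Carbon oxidation states along the series — hydrogen cyanide: +2, urea: +4, formaldehyde: 0, methanol: -2.
Net change = -2 − (+2) = -4.

-4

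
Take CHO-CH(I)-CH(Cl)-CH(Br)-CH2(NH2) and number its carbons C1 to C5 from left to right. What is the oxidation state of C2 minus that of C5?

C2: 2C, 1H, 1I → 0 − 1 + 1 = 0
C5: 1C, 2H, 1N → 0 − 2 + 1 = -1
Difference: 0 − (-1) = +1.

+1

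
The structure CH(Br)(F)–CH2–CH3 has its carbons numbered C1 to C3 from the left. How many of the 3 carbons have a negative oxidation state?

Count +1 for every bond to an atom more electronegative than carbon and −1 for every bond to one less electronegative; C–C bonds are 0. Tallying each carbon:
C1: 1C, 1H, 1F, 1Br → 0 − 1 + 1 + 1 = +1
C2: 2C, 2H → 0 − 2 = -2
C3: 1C, 3H → 0 − 3 = -3
2 carbons (C2, C3) meet the condition.

2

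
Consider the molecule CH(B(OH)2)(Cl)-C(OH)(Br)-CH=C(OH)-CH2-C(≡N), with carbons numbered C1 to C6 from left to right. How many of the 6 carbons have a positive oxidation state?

Bonds to more-electronegative neighbours contribute +1 each, bonds to H or metals contribute −1 each, and C–C bonds contribute 0. Tallying each carbon:
C1: 1C, 1H, 1Cl, 1B → 0 − 1 + 1 − 1 = -1
C2: 2C, 1O, 1Br → 0 + 1 + 1 = +2
C3: 3C, 1H → 0 − 1 = -1
C4: 3C, 1O → 0 + 1 = +1
C5: 2C, 2H → 0 − 2 = -2
C6: 1C, 3N → 0 + 3 = +3
3 carbons (C2, C4, C6) meet the condition.

3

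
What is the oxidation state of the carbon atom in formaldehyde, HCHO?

0

The carbon has one bond to H (-1), one bond to H (-1), a double bond to O (2×+1 = +2).
Oxidation state = -1 − 1 + 2 = 0.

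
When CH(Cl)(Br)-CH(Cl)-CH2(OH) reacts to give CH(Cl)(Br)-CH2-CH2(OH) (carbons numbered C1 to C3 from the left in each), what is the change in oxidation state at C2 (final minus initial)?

-2

Before: C2 has 2 bonds to C, 1 bond to H, 1 bond to Cl → oxidation state 0.
After: C2 has 2 bonds to C, 2 bonds to H → oxidation state -2.
Δ = -2 − (0) = -2, so this is a reduction at C2.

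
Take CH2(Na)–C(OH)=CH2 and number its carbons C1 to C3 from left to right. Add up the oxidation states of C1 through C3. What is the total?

Bonds to more-electronegative neighbours contribute +1 each, bonds to H or metals contribute −1 each, and C–C bonds contribute 0. Tallying each carbon:
C1: 1C, 2H, 1Na → 0 − 2 − 1 = -3
C2: 3C, 1O → 0 + 1 = +1
C3: 2C, 2H → 0 − 2 = -2
Sum = -3 + 1 − 2 = -4.

-4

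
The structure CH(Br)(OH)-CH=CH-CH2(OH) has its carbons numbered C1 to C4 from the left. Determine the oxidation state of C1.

C1 has one bond to C (0), one bond to Br (+1), one bond to O (+1), one bond to H (-1).
Oxidation state = 0 + 1 + 1 − 1 = +1.

+1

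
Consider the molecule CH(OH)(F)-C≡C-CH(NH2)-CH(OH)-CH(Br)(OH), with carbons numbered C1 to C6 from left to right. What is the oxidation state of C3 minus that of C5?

C3: 4C → 0 = 0
C5: 2C, 1H, 1O → 0 − 1 + 1 = 0
Difference: 0 − (0) = 0.

0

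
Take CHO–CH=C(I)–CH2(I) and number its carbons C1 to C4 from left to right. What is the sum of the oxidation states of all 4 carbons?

0

Tallying each carbon's bonds:
C1: 1C, 1H, 2O → 0 − 1 + 2 = +1
C2: 3C, 1H → 0 − 1 = -1
C3: 3C, 1I → 0 + 1 = +1
C4: 1C, 2H, 1I → 0 − 2 + 1 = -1
Sum = +1 − 1 + 1 − 1 = 0.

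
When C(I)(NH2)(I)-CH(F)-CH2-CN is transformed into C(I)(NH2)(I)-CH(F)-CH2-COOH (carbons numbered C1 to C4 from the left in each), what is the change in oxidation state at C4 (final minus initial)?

Before: C4 has 1 bond to C, 3 bonds to N → oxidation state +3.
After: C4 has 1 bond to C, 3 bonds to O → oxidation state +3.
Δ = +3 − (+3) = 0, so no net redox change at C4.

0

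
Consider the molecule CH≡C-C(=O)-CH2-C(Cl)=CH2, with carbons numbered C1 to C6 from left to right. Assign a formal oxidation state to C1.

-1

Assign +1 per bond to O/N/halogen, −1 per bond to H or an electropositive element, and 0 per bond to carbon.
C1 has a triple bond to C (3×0 = 0), one bond to H (-1).
Oxidation state = 0 − 1 = -1.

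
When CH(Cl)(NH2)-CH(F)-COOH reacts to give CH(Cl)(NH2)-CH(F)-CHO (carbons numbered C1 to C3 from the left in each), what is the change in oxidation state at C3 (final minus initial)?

-2

Before: C3 has 1 bond to C, 3 bonds to O → oxidation state +3.
After: C3 has 1 bond to C, 1 bond to H, 2 bonds to O → oxidation state +1.
Δ = +1 − (+3) = -2, so this is a reduction at C3.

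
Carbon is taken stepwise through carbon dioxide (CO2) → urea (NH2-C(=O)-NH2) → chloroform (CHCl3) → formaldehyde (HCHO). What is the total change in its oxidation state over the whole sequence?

-4

Carbon oxidation states along the series — carbon dioxide: +4, urea: +4, chloroform: +2, formaldehyde: 0.
Net change = 0 − (+4) = -4.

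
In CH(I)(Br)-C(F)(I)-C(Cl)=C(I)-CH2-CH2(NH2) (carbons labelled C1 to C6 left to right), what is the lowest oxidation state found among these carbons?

-2

Tallying each carbon's bonds:
C1: 1C, 1H, 1Br, 1I → 0 − 1 + 1 + 1 = +1
C2: 2C, 1F, 1I → 0 + 1 + 1 = +2
C3: 3C, 1Cl → 0 + 1 = +1
C4: 3C, 1I → 0 + 1 = +1
C5: 2C, 2H → 0 − 2 = -2
C6: 1C, 2H, 1N → 0 − 2 + 1 = -1
The lowest value is -2.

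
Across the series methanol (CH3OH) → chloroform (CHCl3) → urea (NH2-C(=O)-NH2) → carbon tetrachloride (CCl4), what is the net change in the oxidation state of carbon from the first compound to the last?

+6

Carbon oxidation states along the series — methanol: -2, chloroform: +2, urea: +4, carbon tetrachloride: +4.
Net change = +4 − (-2) = +6.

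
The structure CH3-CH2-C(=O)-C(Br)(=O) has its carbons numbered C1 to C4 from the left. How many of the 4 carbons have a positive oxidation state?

Tallying each carbon's bonds:
C1: 1C, 3H → 0 − 3 = -3
C2: 2C, 2H → 0 − 2 = -2
C3: 2C, 2O → 0 + 2 = +2
C4: 1C, 2O, 1Br → 0 + 2 + 1 = +3
2 carbons (C3, C4) meet the condition.

2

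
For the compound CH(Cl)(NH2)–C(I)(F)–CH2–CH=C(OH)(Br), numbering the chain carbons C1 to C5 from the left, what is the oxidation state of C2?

C2 has one bond to C (0), one bond to C (0), one bond to I (+1), one bond to F (+1).
Oxidation state = 0 + 0 + 1 + 1 = +2.

+2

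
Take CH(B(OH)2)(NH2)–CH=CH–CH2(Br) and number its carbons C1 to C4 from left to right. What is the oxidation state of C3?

Count +1 for every bond to an atom more electronegative than carbon and −1 for every bond to one less electronegative; C–C bonds are 0.
C3 has a double bond to C (2×0 = 0), one bond to C (0), one bond to H (-1).
Oxidation state = 0 + 0 − 1 = -1.

-1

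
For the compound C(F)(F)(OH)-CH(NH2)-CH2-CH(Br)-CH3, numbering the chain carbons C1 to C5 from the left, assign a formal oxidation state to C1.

C1 has one bond to C (0), one bond to F (+1), one bond to F (+1), one bond to O (+1).
Oxidation state = 0 + 1 + 1 + 1 = +3.

+3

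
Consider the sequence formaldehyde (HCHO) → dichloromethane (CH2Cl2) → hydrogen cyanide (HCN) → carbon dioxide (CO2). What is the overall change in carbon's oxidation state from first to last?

Carbon oxidation states along the series — formaldehyde: 0, dichloromethane: 0, hydrogen cyanide: +2, carbon dioxide: +4.
Net change = +4 − (0) = +4.

+4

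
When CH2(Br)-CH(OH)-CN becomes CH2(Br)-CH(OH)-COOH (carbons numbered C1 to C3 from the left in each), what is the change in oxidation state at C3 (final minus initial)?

0

Before: C3 has 1 bond to C, 3 bonds to N → oxidation state +3.
After: C3 has 1 bond to C, 3 bonds to O → oxidation state +3.
Δ = +3 − (+3) = 0, so no net redox change at C3.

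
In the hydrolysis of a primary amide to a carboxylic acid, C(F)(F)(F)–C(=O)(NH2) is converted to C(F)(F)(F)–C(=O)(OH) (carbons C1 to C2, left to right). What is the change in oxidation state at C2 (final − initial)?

Before: C2 has 1 bond to C, 2 bonds to O, 1 bond to N → oxidation state +3.
After: C2 has 1 bond to C, 3 bonds to O → oxidation state +3.
Δ = +3 − (+3) = 0, so no net redox change at C2.

0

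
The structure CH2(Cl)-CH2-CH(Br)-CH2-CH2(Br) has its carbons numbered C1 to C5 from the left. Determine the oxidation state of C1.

-1

C1 has one bond to C (0), one bond to H (-1), one bond to H (-1), one bond to Cl (+1).
Oxidation state = 0 − 1 − 1 + 1 = -1.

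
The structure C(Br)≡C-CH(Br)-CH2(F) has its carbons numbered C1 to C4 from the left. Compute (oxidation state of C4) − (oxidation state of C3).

C4: 1C, 2H, 1F → 0 − 2 + 1 = -1
C3: 2C, 1H, 1Br → 0 − 1 + 1 = 0
Difference: -1 − (0) = -1.

-1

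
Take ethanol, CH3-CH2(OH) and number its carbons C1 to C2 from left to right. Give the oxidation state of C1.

-3

C1 has one bond to H (-1), one bond to H (-1), one bond to H (-1), one bond to C (0).
Oxidation state = -1 − 1 − 1 + 0 = -3.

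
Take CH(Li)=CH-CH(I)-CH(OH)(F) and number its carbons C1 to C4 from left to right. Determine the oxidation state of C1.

-2

Bonds to more-electronegative neighbours contribute +1 each, bonds to H or metals contribute −1 each, and C–C bonds contribute 0.
C1 has a double bond to C (2×0 = 0), one bond to H (-1), one bond to Li (-1).
Oxidation state = 0 − 1 − 1 = -2.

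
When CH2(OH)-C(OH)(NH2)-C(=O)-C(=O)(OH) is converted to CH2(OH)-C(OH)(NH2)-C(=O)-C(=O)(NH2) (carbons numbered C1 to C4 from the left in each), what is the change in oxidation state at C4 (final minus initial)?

0

Before: C4 has 1 bond to C, 3 bonds to O → oxidation state +3.
After: C4 has 1 bond to C, 2 bonds to O, 1 bond to N → oxidation state +3.
Δ = +3 − (+3) = 0, so no net redox change at C4.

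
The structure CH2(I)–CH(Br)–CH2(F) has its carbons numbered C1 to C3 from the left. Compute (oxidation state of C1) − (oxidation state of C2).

C1: 1C, 2H, 1I → 0 − 2 + 1 = -1
C2: 2C, 1H, 1Br → 0 − 1 + 1 = 0
Difference: -1 − (0) = -1.

-1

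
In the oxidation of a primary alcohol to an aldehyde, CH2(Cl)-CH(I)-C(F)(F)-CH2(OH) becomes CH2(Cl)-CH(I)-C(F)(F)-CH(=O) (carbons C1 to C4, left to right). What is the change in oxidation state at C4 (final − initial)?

+2

Before: C4 has 1 bond to C, 2 bonds to H, 1 bond to O → oxidation state -1.
After: C4 has 1 bond to C, 1 bond to H, 2 bonds to O → oxidation state +1.
Δ = +1 − (-1) = +2, so this is an oxidation at C4.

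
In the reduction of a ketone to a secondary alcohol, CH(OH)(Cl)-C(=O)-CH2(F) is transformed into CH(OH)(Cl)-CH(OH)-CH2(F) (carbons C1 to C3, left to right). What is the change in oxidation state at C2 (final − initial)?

-2

Before: C2 has 2 bonds to C, 2 bonds to O → oxidation state +2.
After: C2 has 2 bonds to C, 1 bond to H, 1 bond to O → oxidation state 0.
Δ = 0 − (+2) = -2, so this is a reduction at C2.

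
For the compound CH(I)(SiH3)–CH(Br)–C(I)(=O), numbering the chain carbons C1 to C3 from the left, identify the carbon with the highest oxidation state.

C3

Tallying each carbon's bonds:
C1: 1C, 1H, 1I, 1Si → 0 − 1 + 1 − 1 = -1
C2: 2C, 1H, 1Br → 0 − 1 + 1 = 0
C3: 1C, 2O, 1I → 0 + 2 + 1 = +3
The most oxidised carbon is C3 at +3.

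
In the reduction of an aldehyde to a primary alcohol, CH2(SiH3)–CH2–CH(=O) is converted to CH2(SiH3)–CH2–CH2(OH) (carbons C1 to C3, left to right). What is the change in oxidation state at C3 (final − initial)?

Before: C3 has 1 bond to C, 1 bond to H, 2 bonds to O → oxidation state +1.
After: C3 has 1 bond to C, 2 bonds to H, 1 bond to O → oxidation state -1.
Δ = -1 − (+1) = -2, so this is a reduction at C3.

-2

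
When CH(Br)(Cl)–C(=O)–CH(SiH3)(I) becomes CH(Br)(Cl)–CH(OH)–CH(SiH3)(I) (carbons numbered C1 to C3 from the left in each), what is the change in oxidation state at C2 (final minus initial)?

-2

Before: C2 has 2 bonds to C, 2 bonds to O → oxidation state +2.
After: C2 has 2 bonds to C, 1 bond to H, 1 bond to O → oxidation state 0.
Δ = 0 − (+2) = -2, so this is a reduction at C2.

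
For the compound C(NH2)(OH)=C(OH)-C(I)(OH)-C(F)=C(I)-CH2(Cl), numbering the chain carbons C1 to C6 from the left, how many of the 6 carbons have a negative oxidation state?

1

Each bond to a more electronegative atom (O, N, halogen) counts +1, each bond to a less electronegative atom (H, metal, B, Si) counts −1, and each C–C bond counts 0. Tallying each carbon:
C1: 2C, 1O, 1N → 0 + 1 + 1 = +2
C2: 3C, 1O → 0 + 1 = +1
C3: 2C, 1O, 1I → 0 + 1 + 1 = +2
C4: 3C, 1F → 0 + 1 = +1
C5: 3C, 1I → 0 + 1 = +1
C6: 1C, 2H, 1Cl → 0 − 2 + 1 = -1
1 carbon (C6) meets the condition.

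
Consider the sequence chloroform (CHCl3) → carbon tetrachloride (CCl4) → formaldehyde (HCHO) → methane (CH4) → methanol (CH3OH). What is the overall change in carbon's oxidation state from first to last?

-4

Carbon oxidation states along the series — chloroform: +2, carbon tetrachloride: +4, formaldehyde: 0, methane: -4, methanol: -2.
Net change = -2 − (+2) = -4.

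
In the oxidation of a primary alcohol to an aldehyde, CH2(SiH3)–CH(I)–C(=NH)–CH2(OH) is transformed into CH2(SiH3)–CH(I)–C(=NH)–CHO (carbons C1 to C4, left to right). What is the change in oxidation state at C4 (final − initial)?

Before: C4 has 1 bond to C, 2 bonds to H, 1 bond to O → oxidation state -1.
After: C4 has 1 bond to C, 1 bond to H, 2 bonds to O → oxidation state +1.
Δ = +1 − (-1) = +2, so this is an oxidation at C4.

+2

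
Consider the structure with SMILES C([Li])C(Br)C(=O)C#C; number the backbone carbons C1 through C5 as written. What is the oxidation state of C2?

C2 has one bond to C (0), one bond to C (0), one bond to H (-1), one bond to Br (+1).
Oxidation state = 0 + 0 − 1 + 1 = 0.

0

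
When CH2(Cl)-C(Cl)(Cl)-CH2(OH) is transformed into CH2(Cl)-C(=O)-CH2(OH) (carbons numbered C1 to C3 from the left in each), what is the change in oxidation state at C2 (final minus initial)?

Before: C2 has 2 bonds to C, 2 bonds to Cl → oxidation state +2.
After: C2 has 2 bonds to C, 2 bonds to O → oxidation state +2.
Δ = +2 − (+2) = 0, so no net redox change at C2.

0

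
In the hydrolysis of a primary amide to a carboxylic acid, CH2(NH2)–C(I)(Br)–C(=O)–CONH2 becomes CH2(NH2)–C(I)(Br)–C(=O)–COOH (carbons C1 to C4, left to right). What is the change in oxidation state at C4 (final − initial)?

Before: C4 has 1 bond to C, 2 bonds to O, 1 bond to N → oxidation state +3.
After: C4 has 1 bond to C, 3 bonds to O → oxidation state +3.
Δ = +3 − (+3) = 0, so no net redox change at C4.

0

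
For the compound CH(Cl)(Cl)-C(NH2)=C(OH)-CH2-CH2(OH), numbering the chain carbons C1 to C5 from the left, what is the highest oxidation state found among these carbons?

Tallying each carbon's bonds:
C1: 1C, 1H, 2Cl → 0 − 1 + 2 = +1
C2: 3C, 1N → 0 + 1 = +1
C3: 3C, 1O → 0 + 1 = +1
C4: 2C, 2H → 0 − 2 = -2
C5: 1C, 2H, 1O → 0 − 2 + 1 = -1
The highest value is +1.

+1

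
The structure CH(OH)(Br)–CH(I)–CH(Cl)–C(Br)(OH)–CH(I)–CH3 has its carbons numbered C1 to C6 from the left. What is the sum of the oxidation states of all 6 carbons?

0

Tallying each carbon's bonds:
C1: 1C, 1H, 1O, 1Br → 0 − 1 + 1 + 1 = +1
C2: 2C, 1H, 1I → 0 − 1 + 1 = 0
C3: 2C, 1H, 1Cl → 0 − 1 + 1 = 0
C4: 2C, 1O, 1Br → 0 + 1 + 1 = +2
C5: 2C, 1H, 1I → 0 − 1 + 1 = 0
C6: 1C, 3H → 0 − 3 = -3
Sum = +1 + 0 + 0 + 2 + 0 − 3 = 0.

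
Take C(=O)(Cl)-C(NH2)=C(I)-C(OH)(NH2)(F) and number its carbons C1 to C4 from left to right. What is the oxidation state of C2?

C2 has one bond to C (0), a double bond to C (2×0 = 0), one bond to N (+1).
Oxidation state = 0 + 0 + 1 = +1.

+1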